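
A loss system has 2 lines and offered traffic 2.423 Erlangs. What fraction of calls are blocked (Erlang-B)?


B(c,a) = (a^c/c!) / Σ_{k=0}^{c} a^k/k!
a^2/2! = 2.935465
Σ terms (k=0..2): 1.00000 + 2.42300 + 2.93546 = 6.358465
B = 2.935465/6.358465 = 0.461662

Final: 0.461662


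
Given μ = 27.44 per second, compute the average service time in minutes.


Mean service time = 1/μ = 1/27.44 second = 0.03644 second
In minutes: 0.03644 × 0.0166667 = 0.0006074 min

Final: 0.0006074 min


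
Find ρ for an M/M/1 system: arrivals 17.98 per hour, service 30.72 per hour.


ρ = λ/μ = 17.98/30.72 = 0.5853

Final: 0.5853


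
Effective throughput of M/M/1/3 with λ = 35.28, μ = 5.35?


ρ = 6.5944; P_K = (1−ρ)ρ^3/(1−ρ^4) = 0.848805
λ_eff = λ(1 − P_K) = 35.28·(1 − 0.848805) = 35.28·0.151195 = 5.3342 /hr

Final: 5.3342 /hr


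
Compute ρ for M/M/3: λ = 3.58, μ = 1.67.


ρ = λ/(cμ) = 3.58/(3·1.67) = 3.58/5.01 = 0.7146

Final: 0.7146


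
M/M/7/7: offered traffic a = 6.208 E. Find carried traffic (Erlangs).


B(7,6.208) = 0.198563 (Erlang-B)
Carried load = a(1 − B) = 6.208·(1 − 0.198563) = 6.208·0.801437 = 4.9753 E

Final: 4.9753 Erlangs


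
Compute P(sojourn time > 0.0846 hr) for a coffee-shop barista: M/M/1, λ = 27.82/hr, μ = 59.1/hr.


W ~ Exponential(μ−λ) for M/M/1.
μ − λ = 59.1 − 27.82 = 31.2800
P(W > t) = e^{−(μ−λ)t} = e^{−2.6463} = 0.070914

Final: 0.070914


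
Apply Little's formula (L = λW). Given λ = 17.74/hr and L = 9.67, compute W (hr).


W = L/λ = 9.67/17.74 = 0.5451 hr

Final: 0.5451 hr


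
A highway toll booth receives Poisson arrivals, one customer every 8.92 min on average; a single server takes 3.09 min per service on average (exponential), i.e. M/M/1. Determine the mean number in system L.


λ = 60/8.92 = 6.7265 /hr
μ = 60/3.09 = 19.4175 /hr
ρ = λ/μ = 6.7265/19.4175 = 0.3464
L = ρ/(1−ρ) = 0.3464/0.6536 = 0.5300

Final: 0.5300


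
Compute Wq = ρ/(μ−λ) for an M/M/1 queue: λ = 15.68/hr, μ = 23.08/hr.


ρ = 15.68/23.08 = 0.6794
Wq = ρ/(μ−λ) = 0.6794/(23.08 − 15.68) = 0.6794/7.40 = 0.09181 hr

Final: 0.09181 hr


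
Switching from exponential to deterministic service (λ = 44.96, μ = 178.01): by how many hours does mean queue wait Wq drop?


ρ = 44.96/178.01 = 0.2526
Wq(M/M/1) = ρ/(μ−λ) = 0.2526/133.05 = 0.001898 hr
Wq(M/D/1) = ρ/(2(μ−λ)) = 0.0009492 hr
Savings = 0.001898 − 0.0009492 = 0.0009492 hr

Final: 0.0009492 hr


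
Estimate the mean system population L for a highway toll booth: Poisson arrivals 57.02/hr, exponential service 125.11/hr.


ρ = λ/μ = 57.02/125.11 = 0.4558
L = ρ/(1−ρ) = 0.4558/(1 − 0.4558) = 0.4558/0.5442 = 0.8374

Final: 0.8374


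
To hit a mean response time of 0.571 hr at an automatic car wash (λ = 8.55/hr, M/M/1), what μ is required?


W = 1/(μ−λ) ⇒ μ − λ = 1/W = 1/0.571 = 1.7513
μ = λ + 1/W = 8.55 + 1.7513 = 10.3013 per hr

Final: 10.3013 /hr


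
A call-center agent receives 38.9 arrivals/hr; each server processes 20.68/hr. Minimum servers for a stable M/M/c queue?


Stability requires cμ > λ ⇔ c > λ/μ.
λ/μ = 38.9/20.68 = 1.8810
Minimum integer c = ⌊1.8810⌋ + 1 = 2
Check: 2·20.68 = 41.36 > 38.9, while 1·20.68 = 20.68 ≤ 38.9

Final: 2 servers


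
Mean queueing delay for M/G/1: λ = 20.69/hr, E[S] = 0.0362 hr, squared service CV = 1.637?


ρ = λ·E[S] = 20.69·0.0362 = 0.7490
E[S²] = E[S]²(1+C_s²) = 0.0362²·(1+1.637) = 0.003456
Wq = λ·E[S²]/(2(1−ρ)) = 20.69·0.003456/(2·0.2510) = 0.14241 hr

Final: 0.14241 hr


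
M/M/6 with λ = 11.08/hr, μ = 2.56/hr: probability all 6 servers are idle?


a = λ/μ = 11.08/2.56 = 4.3281; ρ = a/c = 0.7214
Σ_{k=0}^{5} a^k/k! (terms k=0..5) = 1.00000 + 4.32812 + 9.36633 + 13.51289 + 14.62137 + 12.65662 = 55.48533
Tail: a^6/(6!(1−ρ)) = 6573.53183/(720·0.2786) = 32.76527
P₀ = 1/(55.48533 + 32.76527) = 1/88.25060 = 0.011331

Final: 0.011331


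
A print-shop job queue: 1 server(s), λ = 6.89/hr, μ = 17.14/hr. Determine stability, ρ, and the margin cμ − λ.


Total capacity cμ = 1·17.14 = 17.14/hr
ρ = λ/(cμ) = 6.89/17.14 = 0.4020
Stable ⇔ ρ < 1: YES
Spare capacity = cμ − λ = 17.14 − 6.89 = 10.25/hr

Final: ρ = 0.4020; stable; margin = 10.25/hr


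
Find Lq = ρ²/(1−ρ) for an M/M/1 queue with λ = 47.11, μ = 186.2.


ρ = 47.11/186.2 = 0.2530
Lq = ρ²/(1−ρ) = 0.06401/0.7470 = 0.08569

Final: 0.08569


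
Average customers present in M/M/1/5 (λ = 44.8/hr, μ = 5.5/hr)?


ρ = 44.8/5.5 = 8.1455
L = ρ[1 − (K+1)ρ^K + Kρ^(K+1)] / [(1−ρ)(1−ρ^(K+1))]
Numerator: 8.1455·(1 − 6·35857.220554 + 5·292073.360152) = 10142919.379836
Denominator: (-7.1455)·(-292072.360152) = 2086989.773452
L = 10142919.379836/2086989.773452 = 4.8601

Final: 4.8601


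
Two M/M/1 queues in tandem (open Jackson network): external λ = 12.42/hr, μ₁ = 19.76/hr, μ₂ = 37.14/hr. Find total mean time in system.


Each node sees arrival rate λ = 12.42/hr (tandem ⇒ throughput preserved).
W₁ = 1/(μ₁−λ) = 1/(19.76−12.42) = 0.13624 hr
W₂ = 1/(μ₂−λ) = 1/(37.14−12.42) = 0.04045 hr
W_total = W₁ + W₂ = 0.13624 + 0.04045 = 0.17669 hr

Final: 0.17669 hr


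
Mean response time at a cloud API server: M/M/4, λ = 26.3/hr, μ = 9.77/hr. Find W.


a = 2.6919; ρ = 0.6730; P₀ = 0.057948
Lq = P₀·a^c·ρ/(c!(1−ρ)²) = 0.79786
Wq = Lq/λ = 0.79786/26.3 = 0.03034 hr
W = Wq + 1/μ = 0.03034 + 0.10235 = 0.13269 hr

Final: 0.13269 hr


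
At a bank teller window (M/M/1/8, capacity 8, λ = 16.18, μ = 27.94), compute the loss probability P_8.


ρ = λ/μ = 16.18/27.94 = 0.5791
P_K = (1−ρ)ρ^K/(1−ρ^(K+1)) = (0.4209·0.012648)/(1 − 0.007324)
= 0.005324/0.992676 = 0.005363

Final: 0.005363


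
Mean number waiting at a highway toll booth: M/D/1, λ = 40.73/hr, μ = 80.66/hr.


ρ = 40.73/80.66 = 0.5050
M/D/1: Lq = ρ²/(2(1−ρ)) = 0.2550/(2·0.4950) = 0.25754

Final: 0.25754


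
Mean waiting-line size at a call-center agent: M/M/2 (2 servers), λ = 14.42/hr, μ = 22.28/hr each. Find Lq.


a = λ/μ = 0.6472; ρ = a/2 = 0.3236
P₀ = 0.511021
Lq = P₀·a^c·ρ / (c!·(1−ρ)²) = 0.511021·0.41889·0.3236/(2·0.45751)
= 0.07571

Final: 0.07571


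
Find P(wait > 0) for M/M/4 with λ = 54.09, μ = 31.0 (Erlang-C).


a = λ/μ = 1.7448; ρ = a/4 = 0.4362
P₀ = 0.171309 (from M/M/c formula)
C(c,a) = [a^c/(c!(1−ρ))]·P₀ = [9.26875/(24·0.5638)]·0.171309
= 0.68500·0.171309 = 0.117347

Final: 0.117347


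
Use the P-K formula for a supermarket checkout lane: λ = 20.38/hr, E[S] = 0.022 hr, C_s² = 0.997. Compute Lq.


ρ = λ·E[S] = 20.38·0.022 = 0.4484
Lq = ρ²(1+C_s²)/(2(1−ρ)) = 0.2010·(1+0.997)/(2·0.5516)
= 0.2010·1.9970/1.1033 = 0.36387

Final: 0.36387


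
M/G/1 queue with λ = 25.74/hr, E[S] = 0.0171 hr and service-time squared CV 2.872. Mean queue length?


ρ = λ·E[S] = 25.74·0.0171 = 0.4402
Lq = ρ²(1+C_s²)/(2(1−ρ)) = 0.1937·(1+2.872)/(2·0.5598)
= 0.1937·3.8720/1.1197 = 0.66996

Final: 0.66996


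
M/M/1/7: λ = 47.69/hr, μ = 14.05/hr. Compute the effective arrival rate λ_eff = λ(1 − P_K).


ρ = 3.3943; P_K = (1−ρ)ρ^7/(1−ρ^8) = 0.705429
λ_eff = λ(1 − P_K) = 47.69·(1 − 0.705429) = 47.69·0.294571 = 14.0481 /hr

Final: 14.0481 /hr


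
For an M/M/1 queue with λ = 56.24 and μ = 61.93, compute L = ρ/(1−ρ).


ρ = λ/μ = 56.24/61.93 = 0.9081
L = ρ/(1−ρ) = 0.9081/(1 − 0.9081) = 0.9081/0.09188 = 9.8840

Final: 9.8840


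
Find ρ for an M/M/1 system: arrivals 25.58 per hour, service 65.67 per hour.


ρ = λ/μ = 25.58/65.67 = 0.3895

Final: 0.3895


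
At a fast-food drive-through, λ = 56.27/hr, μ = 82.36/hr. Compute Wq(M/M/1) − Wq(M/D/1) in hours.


ρ = 56.27/82.36 = 0.6832
Wq(M/M/1) = ρ/(μ−λ) = 0.6832/26.09 = 0.02619 hr
Wq(M/D/1) = ρ/(2(μ−λ)) = 0.01309 hr
Savings = 0.02619 − 0.01309 = 0.01309 hr

Final: 0.01309 hr


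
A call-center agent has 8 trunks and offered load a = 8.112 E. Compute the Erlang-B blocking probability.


B(c,a) = (a^c/c!) / Σ_{k=0}^{c} a^k/k!
a^8/8! = 465.053602
Σ terms (k=0..8): 1.00000 + 8.11200 + 32.90227 + 88.96774 + 180.42658 + 292.72409 + 395.76297 + 458.63274 + 465.05360 = 1923.582003
B = 465.053602/1923.582003 = 0.241764

Final: 0.241764


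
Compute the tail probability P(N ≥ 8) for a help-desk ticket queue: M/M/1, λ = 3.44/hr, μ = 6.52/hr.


ρ = 3.44/6.52 = 0.5276
P(N ≥ n) = ρ^n = 0.5276^8 = 0.006005

Final: 0.006005


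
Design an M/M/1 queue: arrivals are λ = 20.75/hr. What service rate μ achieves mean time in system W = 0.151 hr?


W = 1/(μ−λ) ⇒ μ − λ = 1/W = 1/0.151 = 6.6225
μ = λ + 1/W = 20.75 + 6.6225 = 27.3725 per hr

Final: 27.3725 /hr


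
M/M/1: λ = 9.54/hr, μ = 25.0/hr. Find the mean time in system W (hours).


W = 1/(μ−λ) = 1/(25.0 − 9.54) = 1/15.46 = 0.06468 hr

Final: 0.06468 hr


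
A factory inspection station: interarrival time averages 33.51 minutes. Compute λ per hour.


λ = 1/(interarrival time) in consistent units.
1 hour = 60 min, so λ = 60/33.51 = 1.7905 per hour

Final: 1.7905 /hr


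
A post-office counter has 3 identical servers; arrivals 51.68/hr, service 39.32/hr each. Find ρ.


ρ = λ/(cμ) = 51.68/(3·39.32) = 51.68/117.96 = 0.4381

Final: 0.4381


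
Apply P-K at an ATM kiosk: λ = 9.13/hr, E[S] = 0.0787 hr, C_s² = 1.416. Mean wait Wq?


ρ = λ·E[S] = 9.13·0.0787 = 0.7185
E[S²] = E[S]²(1+C_s²) = 0.0787²·(1+1.416) = 0.014964
Wq = λ·E[S²]/(2(1−ρ)) = 9.13·0.014964/(2·0.2815) = 0.24269 hr

Final: 0.24269 hr


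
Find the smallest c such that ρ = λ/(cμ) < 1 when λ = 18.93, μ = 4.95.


Stability requires cμ > λ ⇔ c > λ/μ.
λ/μ = 18.93/4.95 = 3.8242
Minimum integer c = ⌊3.8242⌋ + 1 = 4
Check: 4·4.95 = 19.80 > 18.93, while 3·4.95 = 14.85 ≤ 18.93

Final: 4 servers


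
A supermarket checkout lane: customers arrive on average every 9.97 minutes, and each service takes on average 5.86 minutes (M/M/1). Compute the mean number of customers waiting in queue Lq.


λ = 60/9.97 = 6.0181 /hr
μ = 60/5.86 = 10.2389 /hr
ρ = λ/μ = 6.0181/10.2389 = 0.5878
Lq = ρ²/(1−ρ) = 0.3455/0.4122 = 0.8380

Final: 0.8380


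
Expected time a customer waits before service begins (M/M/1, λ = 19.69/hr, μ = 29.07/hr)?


ρ = 19.69/29.07 = 0.6773
Wq = ρ/(μ−λ) = 0.6773/(29.07 − 19.69) = 0.6773/9.38 = 0.07221 hr

Final: 0.07221 hr


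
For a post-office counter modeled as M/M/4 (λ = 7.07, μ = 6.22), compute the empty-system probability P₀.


a = λ/μ = 7.07/6.22 = 1.1367; ρ = a/c = 0.2842
Σ_{k=0}^{3} a^k/k! (terms k=0..3) = 1.00000 + 1.13666 + 0.64599 + 0.24476 = 3.02741
Tail: a^4/(4!(1−ρ)) = 1.66923/(24·0.7158) = 0.09716
P₀ = 1/(3.02741 + 0.09716) = 1/3.12457 = 0.320044

Final: 0.320044


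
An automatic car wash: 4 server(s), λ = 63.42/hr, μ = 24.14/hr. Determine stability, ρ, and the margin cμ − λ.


Total capacity cμ = 4·24.14 = 96.56/hr
ρ = λ/(cμ) = 63.42/96.56 = 0.6568
Stable ⇔ ρ < 1: YES
Spare capacity = cμ − λ = 96.56 − 63.42 = 33.14/hr

Final: ρ = 0.6568; stable; margin = 33.14/hr


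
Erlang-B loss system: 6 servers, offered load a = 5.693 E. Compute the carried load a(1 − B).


B(6,5.693) = 0.243061 (Erlang-B)
Carried load = a(1 − B) = 5.693·(1 − 0.243061) = 5.693·0.756939 = 4.3093 E

Final: 4.3093 Erlangs


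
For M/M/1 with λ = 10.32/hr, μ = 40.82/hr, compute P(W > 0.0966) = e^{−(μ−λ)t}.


W ~ Exponential(μ−λ) for M/M/1.
μ − λ = 40.82 − 10.32 = 30.5000
P(W > t) = e^{−(μ−λ)t} = e^{−2.9463} = 0.052534

Final: 0.052534


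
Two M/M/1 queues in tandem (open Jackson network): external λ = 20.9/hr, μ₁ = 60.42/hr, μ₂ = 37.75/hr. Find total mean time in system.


Each node sees arrival rate λ = 20.9/hr (tandem ⇒ throughput preserved).
W₁ = 1/(μ₁−λ) = 1/(60.42−20.9) = 0.02530 hr
W₂ = 1/(μ₂−λ) = 1/(37.75−20.9) = 0.05935 hr
W_total = W₁ + W₂ = 0.02530 + 0.05935 = 0.08465 hr

Final: 0.08465 hr


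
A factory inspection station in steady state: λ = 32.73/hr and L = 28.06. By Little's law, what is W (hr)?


W = L/λ = 28.06/32.73 = 0.8573 hr

Final: 0.8573 hr


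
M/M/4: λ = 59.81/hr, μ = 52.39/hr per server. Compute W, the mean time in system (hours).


a = 1.1416; ρ = 0.2854; P₀ = 0.318439
Lq = P₀·a^c·ρ/(c!(1−ρ)²) = 0.01260
Wq = Lq/λ = 0.01260/59.81 = 0.0002106 hr
W = Wq + 1/μ = 0.0002106 + 0.01909 = 0.01930 hr

Final: 0.01930 hr


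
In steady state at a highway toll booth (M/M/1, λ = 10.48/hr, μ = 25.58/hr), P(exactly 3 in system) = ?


ρ = 10.48/25.58 = 0.4097
P_n = (1−ρ)·ρ^n = (1 − 0.4097)·0.4097^3 = 0.5903·0.068767 = 0.040594

Final: 0.040594


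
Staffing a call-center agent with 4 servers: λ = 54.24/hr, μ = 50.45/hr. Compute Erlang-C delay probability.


a = λ/μ = 1.0751; ρ = a/4 = 0.2688
P₀ = 0.340562 (from M/M/c formula)
C(c,a) = [a^c/(c!(1−ρ))]·P₀ = [1.33608/(24·0.7312)]·0.340562
= 0.07613·0.340562 = 0.025928

Final: 0.025928


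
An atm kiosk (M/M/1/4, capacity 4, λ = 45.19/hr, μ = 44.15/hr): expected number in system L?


ρ = 45.19/44.15 = 1.0236
L = ρ[1 − (K+1)ρ^K + Kρ^(K+1)] / [(1−ρ)(1−ρ^(K+1))]
Numerator: 1.0236·(1 − 5·1.097606 + 4·1.123461) = 0.005952
Denominator: (-0.02356)·(-0.123461) = 0.002908
L = 0.005952/0.002908 = 2.0466

Final: 2.0466


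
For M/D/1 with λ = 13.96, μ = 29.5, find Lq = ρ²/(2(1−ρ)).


ρ = 13.96/29.5 = 0.4732
M/D/1: Lq = ρ²/(2(1−ρ)) = 0.2239/(2·0.5268) = 0.21255

Final: 0.21255


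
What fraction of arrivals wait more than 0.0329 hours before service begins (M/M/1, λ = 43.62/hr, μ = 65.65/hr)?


ρ = 43.62/65.65 = 0.6644
P(Wq > t) = ρ·e^{−(μ−λ)t} = 0.6644·e^{−0.7248}
= 0.6644·0.484428 = 0.321870

Final: 0.321870


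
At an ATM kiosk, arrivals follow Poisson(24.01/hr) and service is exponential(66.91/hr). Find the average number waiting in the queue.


ρ = 24.01/66.91 = 0.3588
Lq = ρ²/(1−ρ) = 0.1288/0.6412 = 0.2008

Final: 0.2008


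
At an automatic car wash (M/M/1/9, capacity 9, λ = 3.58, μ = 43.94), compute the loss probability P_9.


ρ = λ/μ = 3.58/43.94 = 0.08147
P_K = (1−ρ)ρ^K/(1−ρ^(K+1)) = (0.9185·1.582e-10)/(1 − 1.289e-11)
= 1.453e-10/1.000000 = 1.453e-10

Final: 1.453e-10


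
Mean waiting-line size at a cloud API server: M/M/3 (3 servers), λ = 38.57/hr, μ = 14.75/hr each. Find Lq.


a = λ/μ = 2.6149; ρ = a/3 = 0.8716
P₀ = 0.033058
Lq = P₀·a^c·ρ / (c!·(1−ρ)²) = 0.033058·17.88022·0.8716/(6·0.01648)
= 5.21154

Final: 5.21154


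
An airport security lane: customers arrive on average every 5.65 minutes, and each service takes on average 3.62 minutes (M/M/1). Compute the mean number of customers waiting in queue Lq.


λ = 60/5.65 = 10.6195 /hr
μ = 60/3.62 = 16.5746 /hr
ρ = λ/μ = 10.6195/16.5746 = 0.6407
Lq = ρ²/(1−ρ) = 0.4105/0.3593 = 1.1425

Final: 1.1425


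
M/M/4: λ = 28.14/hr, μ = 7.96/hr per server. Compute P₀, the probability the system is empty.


a = λ/μ = 28.14/7.96 = 3.5352; ρ = a/c = 0.8838
Σ_{k=0}^{3} a^k/k! (terms k=0..3) = 1.00000 + 3.53518 + 6.24873 + 7.36346 = 18.14737
Tail: a^4/(4!(1−ρ)) = 156.18672/(24·0.1162) = 56.00208
P₀ = 1/(18.14737 + 56.00208) = 1/74.14945 = 0.013486

Final: 0.013486


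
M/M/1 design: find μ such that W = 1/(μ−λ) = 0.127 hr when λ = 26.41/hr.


W = 1/(μ−λ) ⇒ μ − λ = 1/W = 1/0.127 = 7.8740
μ = λ + 1/W = 26.41 + 7.8740 = 34.2840 per hr

Final: 34.2840 /hr


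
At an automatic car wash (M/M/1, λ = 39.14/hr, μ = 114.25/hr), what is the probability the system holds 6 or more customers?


ρ = 39.14/114.25 = 0.3426
P(N ≥ n) = ρ^n = 0.3426^6 = 0.001617

Final: 0.001617


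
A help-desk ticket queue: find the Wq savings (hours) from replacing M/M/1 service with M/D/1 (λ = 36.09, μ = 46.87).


ρ = 36.09/46.87 = 0.7700
Wq(M/M/1) = ρ/(μ−λ) = 0.7700/10.78 = 0.07143 hr
Wq(M/D/1) = ρ/(2(μ−λ)) = 0.03571 hr
Savings = 0.07143 − 0.03571 = 0.03571 hr

Final: 0.03571 hr


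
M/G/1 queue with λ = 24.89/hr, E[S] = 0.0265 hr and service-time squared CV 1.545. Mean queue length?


ρ = λ·E[S] = 24.89·0.0265 = 0.6596
Lq = ρ²(1+C_s²)/(2(1−ρ)) = 0.4351·(1+1.545)/(2·0.3404)
= 0.4351·2.5450/0.6808 = 1.62626

Final: 1.62626


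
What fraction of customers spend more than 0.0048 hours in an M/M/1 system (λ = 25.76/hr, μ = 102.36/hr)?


W ~ Exponential(μ−λ) for M/M/1.
μ − λ = 102.36 − 25.76 = 76.6000
P(W > t) = e^{−(μ−λ)t} = e^{−0.3677} = 0.692339

Final: 0.692339


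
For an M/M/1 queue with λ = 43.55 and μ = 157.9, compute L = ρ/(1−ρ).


ρ = λ/μ = 43.55/157.9 = 0.2758
L = ρ/(1−ρ) = 0.2758/(1 − 0.2758) = 0.2758/0.7242 = 0.3808

Final: 0.3808


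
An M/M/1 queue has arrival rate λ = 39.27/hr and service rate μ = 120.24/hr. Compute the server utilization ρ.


ρ = λ/μ = 39.27/120.24 = 0.3266

Final: 0.3266


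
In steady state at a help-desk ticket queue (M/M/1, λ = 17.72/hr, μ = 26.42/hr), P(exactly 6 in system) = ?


ρ = 17.72/26.42 = 0.6707
P_n = (1−ρ)·ρ^n = (1 − 0.6707)·0.6707^6 = 0.3293·0.091030 = 0.029976

Final: 0.029976


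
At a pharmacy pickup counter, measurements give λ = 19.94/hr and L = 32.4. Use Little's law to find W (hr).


W = L/λ = 32.4/19.94 = 1.6249 hr

Final: 1.6249 hr


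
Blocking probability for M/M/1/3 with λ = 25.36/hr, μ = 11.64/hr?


ρ = λ/μ = 25.36/11.64 = 2.1787
P_K = (1−ρ)ρ^K/(1−ρ^(K+1)) = (-1.1787·10.341626)/(1 − 22.531239)
= -12.189614/-21.531239 = 0.566136

Final: 0.566136


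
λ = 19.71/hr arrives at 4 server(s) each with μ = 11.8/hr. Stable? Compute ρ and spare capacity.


Total capacity cμ = 4·11.8 = 47.20/hr
ρ = λ/(cμ) = 19.71/47.20 = 0.4176
Stable ⇔ ρ < 1: YES
Spare capacity = cμ − λ = 47.20 − 19.71 = 27.49/hr

Final: ρ = 0.4176; stable; margin = 27.49/hr


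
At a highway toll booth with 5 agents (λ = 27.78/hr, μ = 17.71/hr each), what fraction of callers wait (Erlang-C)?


a = λ/μ = 1.5686; ρ = a/5 = 0.3137
P₀ = 0.207913 (from M/M/c formula)
C(c,a) = [a^c/(c!(1−ρ))]·P₀ = [9.49661/(120·0.6863)]·0.207913
= 0.11532·0.207913 = 0.023976

Final: 0.023976


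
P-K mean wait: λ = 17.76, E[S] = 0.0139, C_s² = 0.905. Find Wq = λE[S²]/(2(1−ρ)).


ρ = λ·E[S] = 17.76·0.0139 = 0.2469
E[S²] = E[S]²(1+C_s²) = 0.0139²·(1+0.905) = 0.0003681
Wq = λ·E[S²]/(2(1−ρ)) = 17.76·0.0003681/(2·0.7531) = 0.004340 hr

Final: 0.004340 hr


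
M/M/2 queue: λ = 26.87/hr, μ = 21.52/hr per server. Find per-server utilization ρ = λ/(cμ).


ρ = λ/(cμ) = 26.87/(2·21.52) = 26.87/43.04 = 0.6243

Final: 0.6243


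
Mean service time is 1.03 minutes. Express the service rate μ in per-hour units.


μ = 1/(service time) in consistent units.
1 hour = 60 min, so μ = 60/1.03 = 58.2524 per hour

Final: 58.2524 /hr


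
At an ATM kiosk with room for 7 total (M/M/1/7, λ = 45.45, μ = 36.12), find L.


ρ = 45.45/36.12 = 1.2583
L = ρ[1 − (K+1)ρ^K + Kρ^(K+1)] / [(1−ρ)(1−ρ^(K+1))]
Numerator: 1.2583·(1 − 8·4.994627 + 7·6.284767) = 6.337274
Denominator: (-0.2583)·(-5.284767) = 1.365085
L = 6.337274/1.365085 = 4.6424

Final: 4.6424


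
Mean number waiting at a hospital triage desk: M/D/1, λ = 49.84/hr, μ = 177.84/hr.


ρ = 49.84/177.84 = 0.2803
M/D/1: Lq = ρ²/(2(1−ρ)) = 0.07854/(2·0.7197) = 0.05456

Final: 0.05456


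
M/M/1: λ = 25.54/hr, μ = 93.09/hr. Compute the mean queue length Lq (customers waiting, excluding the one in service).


ρ = 25.54/93.09 = 0.2744
Lq = ρ²/(1−ρ) = 0.07527/0.7256 = 0.1037

Final: 0.1037


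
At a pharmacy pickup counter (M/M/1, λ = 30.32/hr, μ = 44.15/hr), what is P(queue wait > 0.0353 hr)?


ρ = 30.32/44.15 = 0.6867
P(Wq > t) = ρ·e^{−(μ−λ)t} = 0.6867·e^{−0.4882}
= 0.6867·0.613731 = 0.421479

Final: 0.421479


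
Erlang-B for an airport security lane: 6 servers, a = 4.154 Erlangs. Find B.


B(c,a) = (a^c/c!) / Σ_{k=0}^{c} a^k/k!
a^6/6! = 7.136191
Σ terms (k=0..6): 1.00000 + 4.15400 + 8.62786 + 11.94671 + 12.40666 + 10.30745 + 7.13619 = 55.578861
B = 7.136191/55.578861 = 0.128398

Final: 0.128398


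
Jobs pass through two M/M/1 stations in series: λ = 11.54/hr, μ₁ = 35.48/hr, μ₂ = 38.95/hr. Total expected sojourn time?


Each node sees arrival rate λ = 11.54/hr (tandem ⇒ throughput preserved).
W₁ = 1/(μ₁−λ) = 1/(35.48−11.54) = 0.04177 hr
W₂ = 1/(μ₂−λ) = 1/(38.95−11.54) = 0.03648 hr
W_total = W₁ + W₂ = 0.04177 + 0.03648 = 0.07825 hr

Final: 0.07825 hr


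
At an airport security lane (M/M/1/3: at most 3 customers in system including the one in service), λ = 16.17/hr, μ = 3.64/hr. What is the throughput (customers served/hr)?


ρ = 4.4423; P_K = (1−ρ)ρ^3/(1−ρ^4) = 0.776887
λ_eff = λ(1 − P_K) = 16.17·(1 − 0.776887) = 16.17·0.223113 = 3.6077 /hr

Final: 3.6077 /hr


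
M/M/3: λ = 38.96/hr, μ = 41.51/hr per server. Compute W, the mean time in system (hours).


a = 0.9386; ρ = 0.3129; P₀ = 0.387662
Lq = P₀·a^c·ρ/(c!(1−ρ)²) = 0.03540
Wq = Lq/λ = 0.03540/38.96 = 0.0009085 hr
W = Wq + 1/μ = 0.0009085 + 0.02409 = 0.02500 hr

Final: 0.02500 hr


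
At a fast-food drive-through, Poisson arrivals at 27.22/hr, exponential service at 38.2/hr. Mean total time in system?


W = 1/(μ−λ) = 1/(38.2 − 27.22) = 1/10.98 = 0.09107 hr

Final: 0.09107 hr


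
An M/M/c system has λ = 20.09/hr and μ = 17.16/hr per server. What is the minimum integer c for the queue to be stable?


Stability requires cμ > λ ⇔ c > λ/μ.
λ/μ = 20.09/17.16 = 1.1707
Minimum integer c = ⌊1.1707⌋ + 1 = 2
Check: 2·17.16 = 34.32 > 20.09, while 1·17.16 = 17.16 ≤ 20.09

Final: 2 servers


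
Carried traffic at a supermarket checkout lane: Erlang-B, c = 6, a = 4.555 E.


B(6,4.555) = 0.158304 (Erlang-B)
Carried load = a(1 − B) = 4.555·(1 − 0.158304) = 4.555·0.841696 = 3.8339 E

Final: 3.8339 Erlangs


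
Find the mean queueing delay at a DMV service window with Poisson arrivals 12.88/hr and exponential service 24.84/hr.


ρ = 12.88/24.84 = 0.5185
Wq = ρ/(μ−λ) = 0.5185/(24.84 − 12.88) = 0.5185/11.96 = 0.04335 hr

Final: 0.04335 hr


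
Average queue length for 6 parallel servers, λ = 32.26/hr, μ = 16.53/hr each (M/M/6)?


a = λ/μ = 1.9516; ρ = a/6 = 0.3253
P₀ = 0.141865
Lq = P₀·a^c·ρ / (c!·(1−ρ)²) = 0.141865·55.25213·0.3253/(720·0.45526)
= 0.007778

Final: 0.007778


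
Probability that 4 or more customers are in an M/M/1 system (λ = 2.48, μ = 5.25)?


ρ = 2.48/5.25 = 0.4724
P(N ≥ n) = ρ^n = 0.4724^4 = 0.049793

Final: 0.049793


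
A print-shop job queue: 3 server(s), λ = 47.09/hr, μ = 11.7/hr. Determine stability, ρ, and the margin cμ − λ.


Total capacity cμ = 3·11.7 = 35.10/hr
ρ = λ/(cμ) = 47.09/35.10 = 1.3416
Stable ⇔ ρ < 1: NO
Spare capacity = cμ − λ = 35.10 − 47.09 = -11.99/hr

Final: ρ = 1.3416; unstable; margin = -11.99/hr


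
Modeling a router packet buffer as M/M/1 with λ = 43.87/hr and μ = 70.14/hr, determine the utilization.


ρ = λ/μ = 43.87/70.14 = 0.6255

Final: 0.6255


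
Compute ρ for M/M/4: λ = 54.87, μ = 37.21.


ρ = λ/(cμ) = 54.87/(4·37.21) = 54.87/148.84 = 0.3687

Final: 0.3687


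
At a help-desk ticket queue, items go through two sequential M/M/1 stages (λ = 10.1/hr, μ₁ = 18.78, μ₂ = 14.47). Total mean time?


Each node sees arrival rate λ = 10.1/hr (tandem ⇒ throughput preserved).
W₁ = 1/(μ₁−λ) = 1/(18.78−10.1) = 0.11521 hr
W₂ = 1/(μ₂−λ) = 1/(14.47−10.1) = 0.22883 hr
W_total = W₁ + W₂ = 0.11521 + 0.22883 = 0.34404 hr

Final: 0.34404 hr


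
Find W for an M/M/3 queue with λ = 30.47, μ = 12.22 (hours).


a = 2.4935; ρ = 0.8312; P₀ = 0.045653
Lq = P₀·a^c·ρ/(c!(1−ρ)²) = 3.43879
Wq = Lq/λ = 3.43879/30.47 = 0.11286 hr
W = Wq + 1/μ = 0.11286 + 0.08183 = 0.19469 hr

Final: 0.19469 hr


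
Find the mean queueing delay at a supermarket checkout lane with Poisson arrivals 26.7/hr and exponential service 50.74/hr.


ρ = 26.7/50.74 = 0.5262
Wq = ρ/(μ−λ) = 0.5262/(50.74 − 26.7) = 0.5262/24.04 = 0.02189 hr

Final: 0.02189 hr


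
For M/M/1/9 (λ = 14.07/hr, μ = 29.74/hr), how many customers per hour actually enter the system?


ρ = 0.4731; P_K = (1−ρ)ρ^9/(1−ρ^10) = 0.0006260
λ_eff = λ(1 − P_K) = 14.07·(1 − 0.0006260) = 14.07·0.999374 = 14.0612 /hr

Final: 14.0612 /hr


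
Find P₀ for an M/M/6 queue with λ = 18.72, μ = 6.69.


a = λ/μ = 18.72/6.69 = 2.7982; ρ = a/c = 0.4664
Σ_{k=0}^{5} a^k/k! (terms k=0..5) = 1.00000 + 2.79821 + 3.91498 + 3.65164 + 2.55451 + 1.42961 = 15.34894
Tail: a^6/(6!(1−ρ)) = 480.04103/(720·0.5336) = 1.24941
P₀ = 1/(15.34894 + 1.24941) = 1/16.59835 = 0.060247

Final: 0.060247


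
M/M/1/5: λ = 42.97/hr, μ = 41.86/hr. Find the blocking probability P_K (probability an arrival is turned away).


ρ = λ/μ = 42.97/41.86 = 1.0265
P_K = (1−ρ)ρ^K/(1−ρ^(K+1)) = (-0.02652·1.139805)/(1 − 1.170029)
= -0.030224/-0.170029 = 0.177758

Final: 0.177758


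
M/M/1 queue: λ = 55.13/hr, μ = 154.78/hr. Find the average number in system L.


ρ = λ/μ = 55.13/154.78 = 0.3562
L = ρ/(1−ρ) = 0.3562/(1 − 0.3562) = 0.3562/0.6438 = 0.5532

Final: 0.5532


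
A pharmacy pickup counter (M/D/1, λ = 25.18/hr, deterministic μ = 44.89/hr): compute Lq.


ρ = 25.18/44.89 = 0.5609
M/D/1: Lq = ρ²/(2(1−ρ)) = 0.3146/(2·0.4391) = 0.35830

Final: 0.35830


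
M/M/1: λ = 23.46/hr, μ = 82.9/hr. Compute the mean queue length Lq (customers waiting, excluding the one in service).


ρ = 23.46/82.9 = 0.2830
Lq = ρ²/(1−ρ) = 0.08008/0.7170 = 0.1117

Final: 0.1117


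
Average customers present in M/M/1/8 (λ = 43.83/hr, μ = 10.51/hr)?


ρ = 43.83/10.51 = 4.1703
L = ρ[1 − (K+1)ρ^K + Kρ^(K+1)] / [(1−ρ)(1−ρ^(K+1))]
Numerator: 4.1703·(1 − 9·91485.030459 + 8·381521.302094) = 9294821.430168
Denominator: (-3.1703)·(-381520.302094) = 1209539.149929
L = 9294821.430168/1209539.149929 = 7.6846

Final: 7.6846


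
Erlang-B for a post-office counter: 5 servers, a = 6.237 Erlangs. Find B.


B(c,a) = (a^c/c!) / Σ_{k=0}^{c} a^k/k!
a^5/5! = 78.649773
Σ terms (k=0..5): 1.00000 + 6.23700 + 19.45008 + 40.43673 + 63.05096 + 78.64977 = 208.824548
B = 78.649773/208.824548 = 0.376631

Final: 0.376631


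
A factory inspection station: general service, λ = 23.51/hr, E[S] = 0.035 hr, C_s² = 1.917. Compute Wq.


ρ = λ·E[S] = 23.51·0.035 = 0.8229
E[S²] = E[S]²(1+C_s²) = 0.035²·(1+1.917) = 0.003573
Wq = λ·E[S²]/(2(1−ρ)) = 23.51·0.003573/(2·0.1771) = 0.23711 hr

Final: 0.23711 hr


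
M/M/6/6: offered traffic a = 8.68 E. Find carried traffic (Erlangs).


B(6,8.68) = 0.425055 (Erlang-B)
Carried load = a(1 − B) = 8.68·(1 − 0.425055) = 8.68·0.574945 = 4.9905 E

Final: 4.9905 Erlangs


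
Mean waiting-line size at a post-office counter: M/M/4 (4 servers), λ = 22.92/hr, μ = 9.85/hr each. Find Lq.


a = λ/μ = 2.3269; ρ = a/4 = 0.5817
P₀ = 0.090462
Lq = P₀·a^c·ρ / (c!·(1−ρ)²) = 0.090462·29.31660·0.5817/(24·0.17495)
= 0.36742

Final: 0.36742


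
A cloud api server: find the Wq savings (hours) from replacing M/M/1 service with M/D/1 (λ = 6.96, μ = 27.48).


ρ = 6.96/27.48 = 0.2533
Wq(M/M/1) = ρ/(μ−λ) = 0.2533/20.52 = 0.01234 hr
Wq(M/D/1) = ρ/(2(μ−λ)) = 0.006171 hr
Savings = 0.01234 − 0.006171 = 0.006171 hr

Final: 0.006171 hr


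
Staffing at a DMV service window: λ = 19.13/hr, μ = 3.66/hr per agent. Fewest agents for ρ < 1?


Stability requires cμ > λ ⇔ c > λ/μ.
λ/μ = 19.13/3.66 = 5.2268
Minimum integer c = ⌊5.2268⌋ + 1 = 6
Check: 6·3.66 = 21.96 > 19.13, while 5·3.66 = 18.30 ≤ 19.13

Final: 6 servers


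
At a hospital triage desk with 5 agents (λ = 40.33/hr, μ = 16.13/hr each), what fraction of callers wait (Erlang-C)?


a = λ/μ = 2.5003; ρ = a/5 = 0.5001
P₀ = 0.080074 (from M/M/c formula)
C(c,a) = [a^c/(c!(1−ρ))]·P₀ = [97.71681/(120·0.4999)]·0.080074
= 1.62882·0.080074 = 0.130426

Final: 0.130426


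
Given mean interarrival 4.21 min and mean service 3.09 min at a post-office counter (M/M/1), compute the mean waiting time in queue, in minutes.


λ = 60/4.21 = 14.2518 /hr
μ = 60/3.09 = 19.4175 /hr
ρ = λ/μ = 14.2518/19.4175 = 0.7340
Wq = ρ/(μ−λ) = 0.7340/(19.4175−14.2518) = 0.14208 hr
In minutes: 0.14208·60 = 8.525 min

Final: 8.525 min


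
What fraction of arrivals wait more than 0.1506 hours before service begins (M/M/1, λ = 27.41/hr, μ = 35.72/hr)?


ρ = 27.41/35.72 = 0.7674
P(Wq > t) = ρ·e^{−(μ−λ)t} = 0.7674·e^{−1.2515}
= 0.7674·0.286079 = 0.219525

Final: 0.219525


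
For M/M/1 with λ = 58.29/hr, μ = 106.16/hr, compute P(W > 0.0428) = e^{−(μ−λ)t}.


W ~ Exponential(μ−λ) for M/M/1.
μ − λ = 106.16 − 58.29 = 47.8700
P(W > t) = e^{−(μ−λ)t} = e^{−2.0488} = 0.128885

Final: 0.128885


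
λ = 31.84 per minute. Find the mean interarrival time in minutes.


Mean interarrival time = 1/λ = 1/31.84 minute = 0.03141 minute
In minutes: 0.03141 × 1 = 0.03141 min

Final: 0.03141 min


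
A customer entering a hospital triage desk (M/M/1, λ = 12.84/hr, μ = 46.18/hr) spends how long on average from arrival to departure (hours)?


W = 1/(μ−λ) = 1/(46.18 − 12.84) = 1/33.34 = 0.02999 hr

Final: 0.02999 hr


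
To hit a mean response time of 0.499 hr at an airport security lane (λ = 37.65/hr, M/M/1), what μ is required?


W = 1/(μ−λ) ⇒ μ − λ = 1/W = 1/0.499 = 2.0040
μ = λ + 1/W = 37.65 + 2.0040 = 39.6540 per hr

Final: 39.6540 /hr


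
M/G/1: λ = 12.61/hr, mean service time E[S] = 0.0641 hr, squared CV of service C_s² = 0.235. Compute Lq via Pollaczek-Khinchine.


ρ = λ·E[S] = 12.61·0.0641 = 0.8083
Lq = ρ²(1+C_s²)/(2(1−ρ)) = 0.6534·(1+0.235)/(2·0.1917)
= 0.6534·1.2350/0.3834 = 2.10457

Final: 2.10457


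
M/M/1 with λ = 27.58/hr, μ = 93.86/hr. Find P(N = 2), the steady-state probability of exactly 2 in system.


ρ = 27.58/93.86 = 0.2938
P_n = (1−ρ)·ρ^n = (1 − 0.2938)·0.2938^2 = 0.7062·0.086343 = 0.060972

Final: 0.060972


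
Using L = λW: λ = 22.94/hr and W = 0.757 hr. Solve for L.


L = λW = 22.94·0.757 = 17.3656

Final: 17.3656


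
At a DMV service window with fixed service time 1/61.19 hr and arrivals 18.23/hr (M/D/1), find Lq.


ρ = 18.23/61.19 = 0.2979
M/D/1: Lq = ρ²/(2(1−ρ)) = 0.08876/(2·0.7021) = 0.06321

Final: 0.06321


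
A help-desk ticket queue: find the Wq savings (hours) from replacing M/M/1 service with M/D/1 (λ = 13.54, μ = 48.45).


ρ = 13.54/48.45 = 0.2795
Wq(M/M/1) = ρ/(μ−λ) = 0.2795/34.91 = 0.008005 hr
Wq(M/D/1) = ρ/(2(μ−λ)) = 0.004003 hr
Savings = 0.008005 − 0.004003 = 0.004003 hr

Final: 0.004003 hr


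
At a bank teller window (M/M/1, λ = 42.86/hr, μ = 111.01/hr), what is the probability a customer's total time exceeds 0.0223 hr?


W ~ Exponential(μ−λ) for M/M/1.
μ − λ = 111.01 − 42.86 = 68.1500
P(W > t) = e^{−(μ−λ)t} = e^{−1.5197} = 0.218768

Final: 0.218768


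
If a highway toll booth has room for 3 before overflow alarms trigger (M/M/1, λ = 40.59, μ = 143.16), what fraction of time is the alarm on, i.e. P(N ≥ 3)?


ρ = 40.59/143.16 = 0.2835
P(N ≥ n) = ρ^n = 0.2835^3 = 0.022793

Final: 0.022793


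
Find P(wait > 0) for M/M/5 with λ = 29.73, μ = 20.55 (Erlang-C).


a = λ/μ = 1.4467; ρ = a/5 = 0.2893
P₀ = 0.235034 (from M/M/c formula)
C(c,a) = [a^c/(c!(1−ρ))]·P₀ = [6.33746/(120·0.7107)]·0.235034
= 0.07431·0.235034 = 0.017466

Final: 0.017466


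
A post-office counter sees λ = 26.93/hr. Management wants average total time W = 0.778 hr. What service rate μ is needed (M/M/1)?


W = 1/(μ−λ) ⇒ μ − λ = 1/W = 1/0.778 = 1.2853
μ = λ + 1/W = 26.93 + 1.2853 = 28.2153 per hr

Final: 28.2153 /hr


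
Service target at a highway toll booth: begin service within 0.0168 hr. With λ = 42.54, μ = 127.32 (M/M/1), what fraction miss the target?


ρ = 42.54/127.32 = 0.3341
P(Wq > t) = ρ·e^{−(μ−λ)t} = 0.3341·e^{−1.4243}
= 0.3341·0.240676 = 0.080414

Final: 0.080414


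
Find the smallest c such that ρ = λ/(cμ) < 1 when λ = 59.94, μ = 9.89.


Stability requires cμ > λ ⇔ c > λ/μ.
λ/μ = 59.94/9.89 = 6.0607
Minimum integer c = ⌊6.0607⌋ + 1 = 7
Check: 7·9.89 = 69.23 > 59.94, while 6·9.89 = 59.34 ≤ 59.94

Final: 7 servers


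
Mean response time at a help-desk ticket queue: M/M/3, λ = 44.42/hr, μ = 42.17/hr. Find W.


a = 1.0534; ρ = 0.3511; P₀ = 0.343840
Lq = P₀·a^c·ρ/(c!(1−ρ)²) = 0.05585
Wq = Lq/λ = 0.05585/44.42 = 0.001257 hr
W = Wq + 1/μ = 0.001257 + 0.02371 = 0.02497 hr

Final: 0.02497 hr


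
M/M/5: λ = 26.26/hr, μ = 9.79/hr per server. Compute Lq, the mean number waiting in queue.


a = λ/μ = 2.6823; ρ = a/5 = 0.5365
P₀ = 0.066009
Lq = P₀·a^c·ρ / (c!·(1−ρ)²) = 0.066009·138.85456·0.5365/(120·0.21486)
= 0.19070

Final: 0.19070


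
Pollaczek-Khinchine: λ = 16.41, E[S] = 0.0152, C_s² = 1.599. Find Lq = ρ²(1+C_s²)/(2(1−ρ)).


ρ = λ·E[S] = 16.41·0.0152 = 0.2494
Lq = ρ²(1+C_s²)/(2(1−ρ)) = 0.06222·(1+1.599)/(2·0.7506)
= 0.06222·2.5990/1.5011 = 0.10772

Final: 0.10772


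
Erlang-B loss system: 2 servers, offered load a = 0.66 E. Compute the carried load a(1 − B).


B(2,0.66) = 0.115987 (Erlang-B)
Carried load = a(1 − B) = 0.66·(1 − 0.115987) = 0.66·0.884013 = 0.5834 E

Final: 0.5834 Erlangs


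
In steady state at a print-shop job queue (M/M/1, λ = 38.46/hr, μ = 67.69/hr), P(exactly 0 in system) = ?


ρ = 38.46/67.69 = 0.5682
P_n = (1−ρ)·ρ^n = (1 − 0.5682)·0.5682^0 = 0.4318·1.000000 = 0.431822

Final: 0.431822


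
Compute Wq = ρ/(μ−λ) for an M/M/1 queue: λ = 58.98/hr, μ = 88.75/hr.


ρ = 58.98/88.75 = 0.6646
Wq = ρ/(μ−λ) = 0.6646/(88.75 − 58.98) = 0.6646/29.77 = 0.02232 hr

Final: 0.02232 hr


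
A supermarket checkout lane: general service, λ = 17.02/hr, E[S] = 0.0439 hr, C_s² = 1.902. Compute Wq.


ρ = λ·E[S] = 17.02·0.0439 = 0.7472
E[S²] = E[S]²(1+C_s²) = 0.0439²·(1+1.902) = 0.005593
Wq = λ·E[S²]/(2(1−ρ)) = 17.02·0.005593/(2·0.2528) = 0.18825 hr

Final: 0.18825 hr


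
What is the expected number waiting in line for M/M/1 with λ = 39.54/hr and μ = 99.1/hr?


ρ = 39.54/99.1 = 0.3990
Lq = ρ²/(1−ρ) = 0.1592/0.6010 = 0.2649

Final: 0.2649


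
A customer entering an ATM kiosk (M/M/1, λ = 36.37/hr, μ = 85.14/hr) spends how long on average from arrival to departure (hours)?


W = 1/(μ−λ) = 1/(85.14 − 36.37) = 1/48.77 = 0.02050 hr

Final: 0.02050 hr


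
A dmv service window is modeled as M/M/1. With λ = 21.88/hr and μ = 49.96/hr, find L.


ρ = λ/μ = 21.88/49.96 = 0.4380
L = ρ/(1−ρ) = 0.4380/(1 − 0.4380) = 0.4380/0.5620 = 0.7792

Final: 0.7792


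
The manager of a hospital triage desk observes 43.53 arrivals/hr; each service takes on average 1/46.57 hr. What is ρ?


ρ = λ/μ = 43.53/46.57 = 0.9347

Final: 0.9347


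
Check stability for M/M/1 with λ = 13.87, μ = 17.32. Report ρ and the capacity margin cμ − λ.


Total capacity cμ = 1·17.32 = 17.32/hr
ρ = λ/(cμ) = 13.87/17.32 = 0.8008
Stable ⇔ ρ < 1: YES
Spare capacity = cμ − λ = 17.32 − 13.87 = 3.45/hr

Final: ρ = 0.8008; stable; margin = 3.45/hr


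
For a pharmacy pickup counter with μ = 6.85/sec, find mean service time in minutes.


Mean service time = 1/μ = 1/6.85 second = 0.14599 second
In minutes: 0.14599 × 0.0166667 = 0.002433 min

Final: 0.002433 min


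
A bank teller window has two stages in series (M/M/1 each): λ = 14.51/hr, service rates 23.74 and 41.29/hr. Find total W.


Each node sees arrival rate λ = 14.51/hr (tandem ⇒ throughput preserved).
W₁ = 1/(μ₁−λ) = 1/(23.74−14.51) = 0.10834 hr
W₂ = 1/(μ₂−λ) = 1/(41.29−14.51) = 0.03734 hr
W_total = W₁ + W₂ = 0.10834 + 0.03734 = 0.14568 hr

Final: 0.14568 hr


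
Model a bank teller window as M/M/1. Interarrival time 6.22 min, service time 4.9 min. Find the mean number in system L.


λ = 60/6.22 = 9.6463 /hr
μ = 60/4.9 = 12.2449 /hr
ρ = λ/μ = 9.6463/12.2449 = 0.7878
L = ρ/(1−ρ) = 0.7878/0.2122 = 3.7121

Final: 3.7121


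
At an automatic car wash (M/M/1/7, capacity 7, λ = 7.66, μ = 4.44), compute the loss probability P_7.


ρ = λ/μ = 7.66/4.44 = 1.7252
P_K = (1−ρ)ρ^K/(1−ρ^(K+1)) = (-0.7252·45.490488)/(1 − 78.481338)
= -32.990849/-77.481338 = 0.425791

Final: 0.425791


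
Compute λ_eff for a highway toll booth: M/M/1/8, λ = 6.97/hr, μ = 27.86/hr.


ρ = 0.2502; P_K = (1−ρ)ρ^8/(1−ρ^9) = 0.00001151
λ_eff = λ(1 − P_K) = 6.97·(1 − 0.00001151) = 6.97·0.999988 = 6.9699 /hr

Final: 6.9699 /hr


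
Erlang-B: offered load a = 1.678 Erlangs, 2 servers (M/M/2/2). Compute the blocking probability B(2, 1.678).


B(c,a) = (a^c/c!) / Σ_{k=0}^{c} a^k/k!
a^2/2! = 1.407842
Σ terms (k=0..2): 1.00000 + 1.67800 + 1.40784 = 4.085842
B = 1.407842/4.085842 = 0.344566

Final: 0.344566


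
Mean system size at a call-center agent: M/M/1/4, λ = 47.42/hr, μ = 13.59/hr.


ρ = 47.42/13.59 = 3.4893
L = ρ[1 − (K+1)ρ^K + Kρ^(K+1)] / [(1−ρ)(1−ρ^(K+1))]
Numerator: 3.4893·(1 − 5·148.241012 + 4·517.261869) = 4636.770220
Denominator: (-2.4893)·(-516.261869) = 1285.146359
L = 4636.770220/1285.146359 = 3.6080

Final: 3.6080


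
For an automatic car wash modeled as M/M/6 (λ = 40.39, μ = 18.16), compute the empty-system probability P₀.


a = λ/μ = 40.39/18.16 = 2.2241; ρ = a/c = 0.3707
Σ_{k=0}^{5} a^k/k! (terms k=0..5) = 1.00000 + 2.22412 + 2.47335 + 1.83368 + 1.01958 + 0.45353 = 9.00426
Tail: a^6/(6!(1−ρ)) = 121.04533/(720·0.6293) = 0.26715
P₀ = 1/(9.00426 + 0.26715) = 1/9.27141 = 0.107859

Final: 0.107859


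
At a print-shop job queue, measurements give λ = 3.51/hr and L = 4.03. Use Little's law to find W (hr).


W = L/λ = 4.03/3.51 = 1.1481 hr

Final: 1.1481 hr


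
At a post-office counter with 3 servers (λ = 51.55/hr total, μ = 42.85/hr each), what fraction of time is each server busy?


ρ = λ/(cμ) = 51.55/(3·42.85) = 51.55/128.55 = 0.4010

Final: 0.4010


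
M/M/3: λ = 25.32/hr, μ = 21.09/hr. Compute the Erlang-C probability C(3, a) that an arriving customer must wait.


a = λ/μ = 1.2006; ρ = a/3 = 0.4002
P₀ = 0.293937 (from M/M/c formula)
C(c,a) = [a^c/(c!(1−ρ))]·P₀ = [1.73046/(6·0.5998)]·0.293937
= 0.48084·0.293937 = 0.141335

Final: 0.141335


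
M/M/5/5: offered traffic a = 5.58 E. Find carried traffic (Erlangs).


B(5,5.58) = 0.330066 (Erlang-B)
Carried load = a(1 − B) = 5.58·(1 − 0.330066) = 5.58·0.669934 = 3.7382 E

Final: 3.7382 Erlangs


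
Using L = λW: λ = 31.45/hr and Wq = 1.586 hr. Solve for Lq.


Lq = λWq = 31.45·1.586 = 49.8797

Final: 49.8797


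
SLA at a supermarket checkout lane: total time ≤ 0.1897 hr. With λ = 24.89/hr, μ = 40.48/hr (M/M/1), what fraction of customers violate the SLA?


W ~ Exponential(μ−λ) for M/M/1.
μ − λ = 40.48 − 24.89 = 15.5900
P(W > t) = e^{−(μ−λ)t} = e^{−2.9574} = 0.051953

Final: 0.051953


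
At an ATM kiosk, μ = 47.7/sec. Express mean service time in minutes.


Mean service time = 1/μ = 1/47.7 second = 0.02096 second
In minutes: 0.02096 × 0.0166667 = 0.0003494 min

Final: 0.0003494 min
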